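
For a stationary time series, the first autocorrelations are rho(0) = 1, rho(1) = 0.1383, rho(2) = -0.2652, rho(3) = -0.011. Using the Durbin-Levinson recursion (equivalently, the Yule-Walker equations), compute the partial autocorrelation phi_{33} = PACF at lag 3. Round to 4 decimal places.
\phi_{33} = 0.0850

The PACF at lag k is phi_{kk}, the last component of the solution
to the Yule-Walker system G_k phi = r_k where
  (G_k)_{ij} = rho(|i - j|), (r_k)_i = rho(i), i,j = 1..k.
Equivalently, Durbin-Levinson gives phi_{kk} iteratively:
  phi_{11} = rho(1)
  phi_{kk} = [rho(k) - sum_{j=1..k-1} phi_{k-1,j} rho(k-j)]
            / [1 - sum_{j=1..k-1} phi_{k-1,j} rho(j)],
  phi_{k,j} = phi_{k-1,j} - phi_{kk} phi_{k-1,k-j},  j = 1..k-1.
Step k = 1:
  phi_11 = rho(1) = 0.1383.
Step k = 2:
  phi_22 = [rho(2) - phi_11 rho(1)] / [1 - phi_11 rho(1)] = [-0.2652 - (0.1383)(0.1383)] / [1 - (0.1383)(0.1383)]
         = -0.28432689 / 0.98087311 = -0.289871.
  Update: phi_21 = phi_11 - phi_22 phi_11 = 0.1383 - (-0.289871)(0.1383) = 0.178389.
Step k = 3:
  phi_33 = [rho(3) - phi_21 rho(2) - phi_22 rho(1)] / [1 - phi_21 rho(1) - phi_22 rho(2)]
    numerator   = -0.011 - (0.178389)(-0.2652) - (-0.289871)(0.1383) = 0.076398
    denominator = 1 - (0.178389)(0.1383) - (-0.289871)(-0.2652) = 0.89845493
  phi_33 = 0.076398 / 0.89845493 = 0.085.
Therefore phi_{33} = 0.0850.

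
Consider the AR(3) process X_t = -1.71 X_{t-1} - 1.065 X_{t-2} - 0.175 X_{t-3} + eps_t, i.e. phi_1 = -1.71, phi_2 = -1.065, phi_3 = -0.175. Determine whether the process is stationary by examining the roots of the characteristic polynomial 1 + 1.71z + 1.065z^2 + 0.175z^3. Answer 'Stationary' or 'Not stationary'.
\text{Stationary}

The AR(p) characteristic polynomial is P(z) = 1 + 1.71z + 1.065z^2 + 0.175z^3.
Stationarity requires all roots to lie outside the unit circle, i.e. |z| > 1 for every root.
Degree 3: look for a simple real root z0 first, then factor out (1 - z/z0) and solve the remaining quadratic.
Testing z0 = -4: P(-4) = 1 + (1.71)(-4) + (1.065)(-4)^2 + (0.175)(-4)^3
  = 1 + (-6.84) + (17.04) + (-11.2) = 0.  So z_0 = -4 is a root, |z_0| = 4.
Divide out the factor (1 + 0.25 z) = (1 - z/z0) (since 1/z0 = -0.25):
  P(z) = (1 + 0.25 z)(1 + (1.46) z + (0.7) z^2)
  [check: z-coef 1.46 - (-0.25) = 1.71; z^2-coef 0.7 - (-0.25)(1.46) = 1.065; z^3-coef -(-0.25)(0.7) = 0.175.]
Remaining roots from the quadratic factor 1 + (1.46) z + (0.7) z^2:
  Set 1 + (1.46) z + (0.7) z^2 = 0, i.e. a z^2 + b z + c = 0 with a = 0.7, b = 1.46, c = 1.
  Discriminant D = b^2 - 4ac = (1.46)^2 - 4*(0.7)*1 = 2.1316 - (2.8) = -0.6684.
  D < 0, so the roots are the complex-conjugate pair z = (-b +/- i sqrt(-D)) / (2a) = -1.0429 +/- 0.584i.
  For a conjugate pair |z|^2 = z * conj(z) = (product of roots) = c/a = 1/(0.7) = 1.428571, so |z| = sqrt(1.428571) = 1.1952 for both roots.
Moduli of all roots: 4.0000, 1.1952, 1.1952.
All moduli strictly greater than 1? Yes.
Verdict: Stationary.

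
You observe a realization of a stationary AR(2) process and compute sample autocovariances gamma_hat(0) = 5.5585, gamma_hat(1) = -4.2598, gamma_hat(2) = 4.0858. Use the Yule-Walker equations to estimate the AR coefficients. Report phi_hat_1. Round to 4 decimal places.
\hat\phi_{1} = -0.4920

The Yule-Walker equations for an AR(p) process read, in matrix form,
  Gamma_p phi = r_p,   with   (Gamma_p)_{ij} = gamma(|i - j|),
                       (r_p)_i = gamma(i),   i,j = 1..p.
Substitute the sample gammas (Toeplitz matrix and right-hand side of size 2):
  Gamma_p = [[5.5585, -4.2598], [-4.2598, 5.5585]]
  r_p     = [-4.2598, 4.0858]
Written out:
  5.5585 phi_1 - 4.2598 phi_2 = -4.2598
  -4.2598 phi_1 + 5.5585 phi_2 = 4.0858
Solve by Cramer's rule:
  det = gamma(0)^2 - gamma(1)^2 = (5.5585)^2 - (-4.2598)^2 = 30.89692225 - 18.14589604 = 12.75102621
  phi_hat_1 = [gamma(1) gamma(0) - gamma(1) gamma(2)] / det = [(-4.2598)(5.5585) - (-4.2598)(4.0858)] / 12.75102621 = -6.27340746 / 12.75102621 = -0.492
  phi_hat_2 = [gamma(0) gamma(2) - gamma(1)^2] / det = [(5.5585)(4.0858) - (-4.2598)^2] / 12.75102621 = 4.56502326 / 12.75102621 = 0.358
So phi_hat = [-0.4920, 0.3580].
Therefore phi_hat_1 = -0.4920.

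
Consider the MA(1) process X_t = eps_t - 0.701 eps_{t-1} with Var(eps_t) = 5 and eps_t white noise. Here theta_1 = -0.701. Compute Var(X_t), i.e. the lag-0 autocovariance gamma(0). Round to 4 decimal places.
\gamma(0) = 7.4570

For an MA(q) process X_t = eps_t + sum_i theta_i eps_{t-i} with
Var(eps_t) = sigma^2, the variance is
  gamma(0) = sigma^2 * (1 + sum_i theta_i^2).
  sum_i theta_i^2 = (-0.701)^2 = 0.491401.
  gamma(0) = 5 * (1 + 0.491401) = 5 * 1.491401 = 7.457005, which rounds to 7.4570.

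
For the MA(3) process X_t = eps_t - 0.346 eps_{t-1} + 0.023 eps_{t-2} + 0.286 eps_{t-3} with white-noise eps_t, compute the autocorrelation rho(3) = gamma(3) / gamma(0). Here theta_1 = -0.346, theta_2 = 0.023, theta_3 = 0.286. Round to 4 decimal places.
\rho(3) = 0.2379

For an MA(q) process with theta_0 = 1, the autocovariance is
  gamma(k) = sigma^2 * sum_{i=0..q-k} theta_i * theta_{i+k},
and rho(k) = gamma(k) / gamma(0). Sigma^2 cancels.
  numerator   = (1)*(0.286) = 0.286.
  denominator = (1)^2 + (-0.346)^2 + (0.023)^2 + (0.286)^2 = 1.202041.
  rho(3) = 0.286 / 1.202041 = 0.2379.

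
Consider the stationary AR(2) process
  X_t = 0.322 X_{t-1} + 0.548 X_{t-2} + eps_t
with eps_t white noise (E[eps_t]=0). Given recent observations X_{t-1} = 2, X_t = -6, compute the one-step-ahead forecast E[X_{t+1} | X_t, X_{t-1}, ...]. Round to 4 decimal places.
E[X_{t+1} \mid \mathcal F_t] = -0.8360

For an AR(p) model X_t = c + sum_i phi_i X_{t-i} + eps_t, the
one-step-ahead conditional mean is
  E[X_{t+1} | X_t, ...] = c + sum_i phi_i X_{t+1-i}.
Substitute known values:
  E[X_{t+1} | ...] = (0.322) * (-6) + (0.548) * (2)
                   = -0.8360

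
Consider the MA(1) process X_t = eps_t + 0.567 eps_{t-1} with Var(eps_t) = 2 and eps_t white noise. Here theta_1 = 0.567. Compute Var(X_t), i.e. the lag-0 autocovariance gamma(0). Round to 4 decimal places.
\gamma(0) = 2.6430

For an MA(q) process X_t = eps_t + sum_i theta_i eps_{t-i} with
Var(eps_t) = sigma^2, the variance is
  gamma(0) = sigma^2 * (1 + sum_i theta_i^2).
  sum_i theta_i^2 = (0.567)^2 = 0.321489.
  gamma(0) = 2 * (1 + 0.321489) = 2 * 1.321489 = 2.642978, which rounds to 2.6430.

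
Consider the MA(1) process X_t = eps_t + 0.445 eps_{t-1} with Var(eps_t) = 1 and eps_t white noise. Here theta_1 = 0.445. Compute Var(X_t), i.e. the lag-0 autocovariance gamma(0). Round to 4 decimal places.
\gamma(0) = 1.1980

For an MA(q) process X_t = eps_t + sum_i theta_i eps_{t-i} with
Var(eps_t) = sigma^2, the variance is
  gamma(0) = sigma^2 * (1 + sum_i theta_i^2).
  sum_i theta_i^2 = (0.445)^2 = 0.198025.
  gamma(0) = 1 * (1 + 0.198025) = 1 * 1.198025 = 1.198025, which rounds to 1.1980.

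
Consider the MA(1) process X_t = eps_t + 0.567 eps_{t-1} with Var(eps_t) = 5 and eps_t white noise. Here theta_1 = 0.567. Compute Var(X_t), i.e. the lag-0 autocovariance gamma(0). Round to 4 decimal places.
\gamma(0) = 6.6074

For an MA(q) process X_t = eps_t + sum_i theta_i eps_{t-i} with
Var(eps_t) = sigma^2, the variance is
  gamma(0) = sigma^2 * (1 + sum_i theta_i^2).
  sum_i theta_i^2 = (0.567)^2 = 0.321489.
  gamma(0) = 5 * (1 + 0.321489) = 5 * 1.321489 = 6.607445, which rounds to 6.6074.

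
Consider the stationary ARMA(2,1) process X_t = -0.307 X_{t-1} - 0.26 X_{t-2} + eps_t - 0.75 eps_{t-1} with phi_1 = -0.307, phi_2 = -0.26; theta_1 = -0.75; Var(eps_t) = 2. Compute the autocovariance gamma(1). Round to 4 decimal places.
\gamma(1) = -2.2617

Multiply the model equation by X_{t-k} and take expectations. With theta_0 = psi_0 = 1 and psi_j the MA(infinity) weights, this gives
  gamma(k) - sum_i phi_i gamma(k-i) = c_k,
  c_k = sigma^2 * sum_{j=k..q} theta_j psi_{j-k}   (c_k = 0 for k > q),
using gamma(-m) = gamma(m).
psi-weights needed (psi_j = theta_j + sum_i phi_i psi_{j-i}):
  psi_1 = theta_1 + phi_1 = -0.75 + (-0.307) = -1.057
Right-hand sides:
  c_0 = sigma^2 (1 + theta_1 psi_1) = 2 * (1 + (-0.75)(-1.057)) = 2 * 1.79275 = 3.5855
  c_1 = sigma^2 theta_1 = 2 * (-0.75) = -1.5
  c_2 = 0
Equations for k = 0, 1, 2 (AR order 2, c_2 = 0):
  (E0) gamma(0) = phi_1 gamma(1) + phi_2 gamma(2) + c_0
  (E1) gamma(1) = phi_1 gamma(0) + phi_2 gamma(1) + c_1
  (E2) gamma(2) = phi_1 gamma(1) + phi_2 gamma(0)
From (E1): gamma(1) = A gamma(0) + B with
  A = phi_1 / (1 - phi_2) = -0.307 / 1.26 = -0.243651,   B = c_1 / (1 - phi_2) = -1.5 / 1.26 = -1.190476.
Insert (E2) into (E0): gamma(0) (1 - phi_2^2) = phi_1 (1 + phi_2) gamma(1) + c_0.
  phi_1 (1 + phi_2) = (-0.307)(0.74) = -0.22718,   1 - phi_2^2 = 0.9324.
Replace gamma(1) by A gamma(0) + B and collect gamma(0):
  gamma(0) [0.9324 - (-0.22718)(-0.243651)] = (-0.22718)(-1.190476) + 3.5855
  gamma(0) * 0.877047 = 3.855952
  gamma(0) = 3.855952 / 0.877047 = 4.396515.
  gamma(1) = A gamma(0) + B = (-0.243651)(4.396515) + (-1.190476) = -2.261691.
Therefore gamma(1) = -2.2617 (to 4 decimal places).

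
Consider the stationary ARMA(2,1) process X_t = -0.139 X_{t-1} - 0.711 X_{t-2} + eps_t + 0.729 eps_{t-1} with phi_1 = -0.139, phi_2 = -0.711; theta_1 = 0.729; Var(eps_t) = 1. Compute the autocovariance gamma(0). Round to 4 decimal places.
\gamma(0) = 2.8765

Multiply the model equation by X_{t-k} and take expectations. With theta_0 = psi_0 = 1 and psi_j the MA(infinity) weights, this gives
  gamma(k) - sum_i phi_i gamma(k-i) = c_k,
  c_k = sigma^2 * sum_{j=k..q} theta_j psi_{j-k}   (c_k = 0 for k > q),
using gamma(-m) = gamma(m).
psi-weights needed (psi_j = theta_j + sum_i phi_i psi_{j-i}):
  psi_1 = theta_1 + phi_1 = 0.729 + (-0.139) = 0.59
Right-hand sides:
  c_0 = sigma^2 (1 + theta_1 psi_1) = 1 * (1 + (0.729)(0.59)) = 1 * 1.43011 = 1.43011
  c_1 = sigma^2 theta_1 = 1 * (0.729) = 0.729
  c_2 = 0
Equations for k = 0, 1, 2 (AR order 2, c_2 = 0):
  (E0) gamma(0) = phi_1 gamma(1) + phi_2 gamma(2) + c_0
  (E1) gamma(1) = phi_1 gamma(0) + phi_2 gamma(1) + c_1
  (E2) gamma(2) = phi_1 gamma(1) + phi_2 gamma(0)
From (E1): gamma(1) = A gamma(0) + B with
  A = phi_1 / (1 - phi_2) = -0.139 / 1.711 = -0.081239,   B = c_1 / (1 - phi_2) = 0.729 / 1.711 = 0.426067.
Insert (E2) into (E0): gamma(0) (1 - phi_2^2) = phi_1 (1 + phi_2) gamma(1) + c_0.
  phi_1 (1 + phi_2) = (-0.139)(0.289) = -0.040171,   1 - phi_2^2 = 0.494479.
Replace gamma(1) by A gamma(0) + B and collect gamma(0):
  gamma(0) [0.494479 - (-0.040171)(-0.081239)] = (-0.040171)(0.426067) + 1.43011
  gamma(0) * 0.491216 = 1.412994
  gamma(0) = 1.412994 / 0.491216 = 2.876526.
Therefore gamma(0) = 2.8765 (to 4 decimal places).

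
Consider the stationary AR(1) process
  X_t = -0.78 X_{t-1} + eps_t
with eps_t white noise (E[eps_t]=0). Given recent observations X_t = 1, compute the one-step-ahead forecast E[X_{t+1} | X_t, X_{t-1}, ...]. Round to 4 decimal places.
E[X_{t+1} \mid \mathcal F_t] = -0.7800

For an AR(p) model X_t = c + sum_i phi_i X_{t-i} + eps_t, the
one-step-ahead conditional mean is
  E[X_{t+1} | X_t, ...] = c + sum_i phi_i X_{t+1-i}.
Substitute known values:
  E[X_{t+1} | ...] = (-0.78) * (1)
                   = -0.7800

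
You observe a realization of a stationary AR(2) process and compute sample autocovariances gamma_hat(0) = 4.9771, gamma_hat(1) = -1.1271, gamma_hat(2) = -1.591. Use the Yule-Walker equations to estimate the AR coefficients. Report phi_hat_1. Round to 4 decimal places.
\hat\phi_{1} = -0.3150

The Yule-Walker equations for an AR(p) process read, in matrix form,
  Gamma_p phi = r_p,   with   (Gamma_p)_{ij} = gamma(|i - j|),
                       (r_p)_i = gamma(i),   i,j = 1..p.
Substitute the sample gammas (Toeplitz matrix and right-hand side of size 2):
  Gamma_p = [[4.9771, -1.1271], [-1.1271, 4.9771]]
  r_p     = [-1.1271, -1.591]
Written out:
  4.9771 phi_1 - 1.1271 phi_2 = -1.1271
  -1.1271 phi_1 + 4.9771 phi_2 = -1.591
Solve by Cramer's rule:
  det = gamma(0)^2 - gamma(1)^2 = (4.9771)^2 - (-1.1271)^2 = 24.77152441 - 1.27035441 = 23.50117
  phi_hat_1 = [gamma(1) gamma(0) - gamma(1) gamma(2)] / det = [(-1.1271)(4.9771) - (-1.1271)(-1.591)] / 23.50117 = -7.40290551 / 23.50117 = -0.315
  phi_hat_2 = [gamma(0) gamma(2) - gamma(1)^2] / det = [(4.9771)(-1.591) - (-1.1271)^2] / 23.50117 = -9.18892051 / 23.50117 = -0.391
So phi_hat = [-0.3150, -0.3910].
Therefore phi_hat_1 = -0.3150.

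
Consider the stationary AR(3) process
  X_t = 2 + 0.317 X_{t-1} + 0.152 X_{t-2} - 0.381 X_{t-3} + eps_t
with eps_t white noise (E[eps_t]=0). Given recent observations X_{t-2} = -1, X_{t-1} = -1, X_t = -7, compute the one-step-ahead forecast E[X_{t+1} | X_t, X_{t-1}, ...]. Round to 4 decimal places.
E[X_{t+1} \mid \mathcal F_t] = 0.0100

For an AR(p) model X_t = c + sum_i phi_i X_{t-i} + eps_t, the
one-step-ahead conditional mean is
  E[X_{t+1} | X_t, ...] = c + sum_i phi_i X_{t+1-i}.
Substitute known values:
  E[X_{t+1} | ...] = 2 + (0.317) * (-7) + (0.152) * (-1) + (-0.381) * (-1)
                   = 0.0100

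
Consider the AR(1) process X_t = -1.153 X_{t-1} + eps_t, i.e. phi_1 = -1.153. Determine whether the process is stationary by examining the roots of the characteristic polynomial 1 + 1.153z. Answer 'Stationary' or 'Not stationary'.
\text{Not stationary}

The AR(p) characteristic polynomial is P(z) = 1 + 1.153z.
Stationarity requires all roots to lie outside the unit circle, i.e. |z| > 1 for every root.
This is linear in z: 1 + (1.153) z = 0  =>  z = -1/(1.153) = -0.867303,  |z| = 0.867303.
Moduli of all roots: 0.8673.
All moduli strictly greater than 1? No.
Verdict: Not stationary.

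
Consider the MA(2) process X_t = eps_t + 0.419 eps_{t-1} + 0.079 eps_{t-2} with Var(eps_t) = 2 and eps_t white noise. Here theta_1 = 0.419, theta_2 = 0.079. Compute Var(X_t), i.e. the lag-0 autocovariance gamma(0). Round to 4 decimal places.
\gamma(0) = 2.3636

For an MA(q) process X_t = eps_t + sum_i theta_i eps_{t-i} with
Var(eps_t) = sigma^2, the variance is
  gamma(0) = sigma^2 * (1 + sum_i theta_i^2).
  sum_i theta_i^2 = (0.419)^2 + (0.079)^2 = 0.175561 + 0.006241 = 0.181802.
  gamma(0) = 2 * (1 + 0.181802) = 2 * 1.181802 = 2.363604, which rounds to 2.3636.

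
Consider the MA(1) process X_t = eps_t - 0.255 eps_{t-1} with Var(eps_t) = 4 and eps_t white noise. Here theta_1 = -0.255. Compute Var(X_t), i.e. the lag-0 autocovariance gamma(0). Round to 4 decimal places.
\gamma(0) = 4.2601

For an MA(q) process X_t = eps_t + sum_i theta_i eps_{t-i} with
Var(eps_t) = sigma^2, the variance is
  gamma(0) = sigma^2 * (1 + sum_i theta_i^2).
  sum_i theta_i^2 = (-0.255)^2 = 0.065025.
  gamma(0) = 4 * (1 + 0.065025) = 4 * 1.065025 = 4.2601.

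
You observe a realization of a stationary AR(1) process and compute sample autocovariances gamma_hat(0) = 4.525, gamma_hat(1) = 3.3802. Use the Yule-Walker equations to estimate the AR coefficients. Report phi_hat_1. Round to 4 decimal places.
\hat\phi_{1} = 0.7470

The Yule-Walker equations for an AR(p) process read, in matrix form,
  Gamma_p phi = r_p,   with   (Gamma_p)_{ij} = gamma(|i - j|),
                       (r_p)_i = gamma(i),   i,j = 1..p.
Substitute the sample gammas (Toeplitz matrix and right-hand side of size 1):
  Gamma_p = [[4.525]]
  r_p     = [3.3802]
With p = 1 this is the single equation gamma(0) phi_1 = gamma(1):
  phi_hat_1 = gamma(1) / gamma(0) = 3.3802 / 4.525 = 0.7470.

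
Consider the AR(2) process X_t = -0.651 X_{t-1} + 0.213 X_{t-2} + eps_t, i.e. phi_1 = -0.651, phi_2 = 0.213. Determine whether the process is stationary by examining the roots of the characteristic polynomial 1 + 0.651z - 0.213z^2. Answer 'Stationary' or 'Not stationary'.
\text{Stationary}

The AR(p) characteristic polynomial is P(z) = 1 + 0.651z - 0.213z^2.
Stationarity requires all roots to lie outside the unit circle, i.e. |z| > 1 for every root.
Set 1 + (0.651) z + (-0.213) z^2 = 0, i.e. a z^2 + b z + c = 0 with a = -0.213, b = 0.651, c = 1.
Discriminant D = b^2 - 4ac = (0.651)^2 - 4*(-0.213)*1 = 0.423801 - (-0.852) = 1.275801.
D >= 0, so the roots are real: z = (-b +/- sqrt(D)) / (2a) = (-0.651 +/- 1.129514) / (-0.426).
  z_1 = (-0.651 + 1.129514) / (-0.426) = -1.1233,   |z_1| = 1.1233.
  z_2 = (-0.651 - 1.129514) / (-0.426) = 4.1796,   |z_2| = 4.1796.
Moduli of all roots: 1.1233, 4.1796.
All moduli strictly greater than 1? Yes.
Verdict: Stationary.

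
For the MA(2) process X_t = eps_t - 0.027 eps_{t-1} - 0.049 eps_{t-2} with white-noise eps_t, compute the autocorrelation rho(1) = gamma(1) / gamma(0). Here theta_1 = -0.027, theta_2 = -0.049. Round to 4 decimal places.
\rho(1) = -0.0256

For an MA(q) process with theta_0 = 1, the autocovariance is
  gamma(k) = sigma^2 * sum_{i=0..q-k} theta_i * theta_{i+k},
and rho(k) = gamma(k) / gamma(0). Sigma^2 cancels.
  numerator   = (1)*(-0.027) + (-0.027)*(-0.049) = -0.025677.
  denominator = (1)^2 + (-0.027)^2 + (-0.049)^2 = 1.00313.
  rho(1) = -0.025677 / 1.00313 = -0.0256.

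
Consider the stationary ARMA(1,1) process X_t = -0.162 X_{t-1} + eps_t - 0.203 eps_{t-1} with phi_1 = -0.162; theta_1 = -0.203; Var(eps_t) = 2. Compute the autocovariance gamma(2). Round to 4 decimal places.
\gamma(2) = 0.1254

Multiply the model equation by X_{t-k} and take expectations. With theta_0 = psi_0 = 1 and psi_j the MA(infinity) weights, this gives
  gamma(k) - sum_i phi_i gamma(k-i) = c_k,
  c_k = sigma^2 * sum_{j=k..q} theta_j psi_{j-k}   (c_k = 0 for k > q),
using gamma(-m) = gamma(m).
psi-weights needed (psi_j = theta_j + sum_i phi_i psi_{j-i}):
  psi_1 = theta_1 + phi_1 = -0.203 + (-0.162) = -0.365
Right-hand sides:
  c_0 = sigma^2 (1 + theta_1 psi_1) = 2 * (1 + (-0.203)(-0.365)) = 2 * 1.074095 = 2.14819
  c_1 = sigma^2 theta_1 = 2 * (-0.203) = -0.406
  c_2 = 0
Equations for k = 0 and k = 1 (AR order 1):
  gamma(0) = phi_1 gamma(1) + c_0
  gamma(1) = phi_1 gamma(0) + c_1
Substituting the second into the first: gamma(0) (1 - phi_1^2) = c_0 + phi_1 c_1, so
  gamma(0) = (c_0 + phi_1 c_1) / (1 - phi_1^2) = (2.14819 + (-0.162)(-0.406)) / (1 - (-0.162)^2) = 2.213962 / 0.973756 = 2.273631.
  gamma(1) = phi_1 gamma(0) + c_1 = (-0.162)(2.273631) + (-0.406) = -0.774328.
For k = 2 (> q): gamma(2) = phi_1 gamma(1) = (-0.162)(-0.774328) = 0.125441.
Therefore gamma(2) = 0.1254 (to 4 decimal places).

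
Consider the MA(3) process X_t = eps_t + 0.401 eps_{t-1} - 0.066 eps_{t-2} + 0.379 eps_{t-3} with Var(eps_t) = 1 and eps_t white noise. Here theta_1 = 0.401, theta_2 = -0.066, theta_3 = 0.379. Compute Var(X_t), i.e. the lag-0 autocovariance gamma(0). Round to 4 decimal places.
\gamma(0) = 1.3088

For an MA(q) process X_t = eps_t + sum_i theta_i eps_{t-i} with
Var(eps_t) = sigma^2, the variance is
  gamma(0) = sigma^2 * (1 + sum_i theta_i^2).
  sum_i theta_i^2 = (0.401)^2 + (-0.066)^2 + (0.379)^2 = 0.160801 + 0.004356 + 0.143641 = 0.308798.
  gamma(0) = 1 * (1 + 0.308798) = 1 * 1.308798 = 1.308798, which rounds to 1.3088.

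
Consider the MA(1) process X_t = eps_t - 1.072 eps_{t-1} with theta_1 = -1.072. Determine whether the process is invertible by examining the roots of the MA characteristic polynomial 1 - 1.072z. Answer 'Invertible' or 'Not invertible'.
\text{Not invertible}

The MA(q) characteristic polynomial is P(z) = 1 - 1.072z.
Invertibility requires all roots to lie outside the unit circle, i.e. |z| > 1 for every root.
This is linear in z: 1 + (-1.072) z = 0  =>  z = -1/(-1.072) = 0.932836,  |z| = 0.932836.
Moduli of all roots: 0.9328.
All moduli strictly greater than 1? No.
Verdict: Not invertible.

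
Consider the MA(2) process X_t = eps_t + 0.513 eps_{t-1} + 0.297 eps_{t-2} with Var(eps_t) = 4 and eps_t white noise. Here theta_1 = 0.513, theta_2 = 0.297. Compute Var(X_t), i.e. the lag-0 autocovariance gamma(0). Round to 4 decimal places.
\gamma(0) = 5.4055

For an MA(q) process X_t = eps_t + sum_i theta_i eps_{t-i} with
Var(eps_t) = sigma^2, the variance is
  gamma(0) = sigma^2 * (1 + sum_i theta_i^2).
  sum_i theta_i^2 = (0.513)^2 + (0.297)^2 = 0.263169 + 0.088209 = 0.351378.
  gamma(0) = 4 * (1 + 0.351378) = 4 * 1.351378 = 5.405512, which rounds to 5.4055.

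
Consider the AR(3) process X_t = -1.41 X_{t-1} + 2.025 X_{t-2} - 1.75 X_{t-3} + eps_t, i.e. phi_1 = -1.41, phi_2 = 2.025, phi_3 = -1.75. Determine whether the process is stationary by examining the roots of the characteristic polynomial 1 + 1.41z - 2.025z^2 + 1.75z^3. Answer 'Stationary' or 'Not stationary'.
\text{Not stationary}

The AR(p) characteristic polynomial is P(z) = 1 + 1.41z - 2.025z^2 + 1.75z^3.
Stationarity requires all roots to lie outside the unit circle, i.e. |z| > 1 for every root.
Degree 3: look for a simple real root z0 first, then factor out (1 - z/z0) and solve the remaining quadratic.
Testing z0 = -0.4: P(-0.4) = 1 + (1.41)(-0.4) + (-2.025)(-0.4)^2 + (1.75)(-0.4)^3
  = 1 + (-0.564) + (-0.324) + (-0.112) = 0.  So z_0 = -0.4 is a root, |z_0| = 0.4.
Divide out the factor (1 + 2.5 z) = (1 - z/z0) (since 1/z0 = -2.5):
  P(z) = (1 + 2.5 z)(1 + (-1.09) z + (0.7) z^2)
  [check: z-coef -1.09 - (-2.5) = 1.41; z^2-coef 0.7 - (-2.5)(-1.09) = -2.025; z^3-coef -(-2.5)(0.7) = 1.75.]
Remaining roots from the quadratic factor 1 + (-1.09) z + (0.7) z^2:
  Set 1 + (-1.09) z + (0.7) z^2 = 0, i.e. a z^2 + b z + c = 0 with a = 0.7, b = -1.09, c = 1.
  Discriminant D = b^2 - 4ac = (-1.09)^2 - 4*(0.7)*1 = 1.1881 - (2.8) = -1.6119.
  D < 0, so the roots are the complex-conjugate pair z = (-b +/- i sqrt(-D)) / (2a) = 0.7786 +/- 0.9069i.
  For a conjugate pair |z|^2 = z * conj(z) = (product of roots) = c/a = 1/(0.7) = 1.428571, so |z| = sqrt(1.428571) = 1.1952 for both roots.
Moduli of all roots: 0.4000, 1.1952, 1.1952.
All moduli strictly greater than 1? No.
Verdict: Not stationary.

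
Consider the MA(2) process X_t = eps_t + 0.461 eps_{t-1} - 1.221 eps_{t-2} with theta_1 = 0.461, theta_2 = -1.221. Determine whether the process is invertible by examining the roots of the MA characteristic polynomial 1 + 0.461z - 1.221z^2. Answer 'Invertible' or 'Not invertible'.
\text{Not invertible}

The MA(q) characteristic polynomial is P(z) = 1 + 0.461z - 1.221z^2.
Invertibility requires all roots to lie outside the unit circle, i.e. |z| > 1 for every root.
Set 1 + (0.461) z + (-1.221) z^2 = 0, i.e. a z^2 + b z + c = 0 with a = -1.221, b = 0.461, c = 1.
Discriminant D = b^2 - 4ac = (0.461)^2 - 4*(-1.221)*1 = 0.212521 - (-4.884) = 5.096521.
D >= 0, so the roots are real: z = (-b +/- sqrt(D)) / (2a) = (-0.461 +/- 2.257548) / (-2.442).
  z_1 = (-0.461 + 2.257548) / (-2.442) = -0.7357,   |z_1| = 0.7357.
  z_2 = (-0.461 - 2.257548) / (-2.442) = 1.1132,   |z_2| = 1.1132.
Moduli of all roots: 0.7357, 1.1132.
All moduli strictly greater than 1? No.
Verdict: Not invertible.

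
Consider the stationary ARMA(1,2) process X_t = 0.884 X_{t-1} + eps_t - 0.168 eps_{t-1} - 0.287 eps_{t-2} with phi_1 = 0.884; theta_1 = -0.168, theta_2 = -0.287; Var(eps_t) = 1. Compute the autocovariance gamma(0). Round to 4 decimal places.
\gamma(0) = 2.0603

Multiply the model equation by X_{t-k} and take expectations. With theta_0 = psi_0 = 1 and psi_j the MA(infinity) weights, this gives
  gamma(k) - sum_i phi_i gamma(k-i) = c_k,
  c_k = sigma^2 * sum_{j=k..q} theta_j psi_{j-k}   (c_k = 0 for k > q),
using gamma(-m) = gamma(m).
psi-weights needed (psi_j = theta_j + sum_i phi_i psi_{j-i}):
  psi_1 = theta_1 + phi_1 = -0.168 + (0.884) = 0.716
  psi_2 = theta_2 + phi_1 psi_1 = -0.287 + (0.884)(0.716) = 0.345944
Right-hand sides:
  c_0 = sigma^2 (1 + theta_1 psi_1 + theta_2 psi_2) = 1 * (1 + (-0.168)(0.716) + (-0.287)(0.345944)) = 1 * 0.780426 = 0.780426
  c_1 = sigma^2 (theta_1 + theta_2 psi_1) = 1 * (-0.168 + (-0.287)(0.716)) = -0.373492
  c_2 = sigma^2 theta_2 = 1 * (-0.287) = -0.287
Equations for k = 0 and k = 1 (AR order 1):
  gamma(0) = phi_1 gamma(1) + c_0
  gamma(1) = phi_1 gamma(0) + c_1
Substituting the second into the first: gamma(0) (1 - phi_1^2) = c_0 + phi_1 c_1, so
  gamma(0) = (c_0 + phi_1 c_1) / (1 - phi_1^2) = (0.780426 + (0.884)(-0.373492)) / (1 - (0.884)^2) = 0.450259 / 0.218544 = 2.060268.
Therefore gamma(0) = 2.0603 (to 4 decimal places).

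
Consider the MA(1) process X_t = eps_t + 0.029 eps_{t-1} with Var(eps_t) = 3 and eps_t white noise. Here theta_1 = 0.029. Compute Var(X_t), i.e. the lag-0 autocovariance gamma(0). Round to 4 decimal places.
\gamma(0) = 3.0025

For an MA(q) process X_t = eps_t + sum_i theta_i eps_{t-i} with
Var(eps_t) = sigma^2, the variance is
  gamma(0) = sigma^2 * (1 + sum_i theta_i^2).
  sum_i theta_i^2 = (0.029)^2 = 0.000841.
  gamma(0) = 3 * (1 + 0.000841) = 3 * 1.000841 = 3.002523, which rounds to 3.0025.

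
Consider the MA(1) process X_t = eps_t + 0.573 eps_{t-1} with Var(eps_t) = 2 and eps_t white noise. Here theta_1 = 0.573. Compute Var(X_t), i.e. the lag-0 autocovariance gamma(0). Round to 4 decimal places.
\gamma(0) = 2.6567

For an MA(q) process X_t = eps_t + sum_i theta_i eps_{t-i} with
Var(eps_t) = sigma^2, the variance is
  gamma(0) = sigma^2 * (1 + sum_i theta_i^2).
  sum_i theta_i^2 = (0.573)^2 = 0.328329.
  gamma(0) = 2 * (1 + 0.328329) = 2 * 1.328329 = 2.656658, which rounds to 2.6567.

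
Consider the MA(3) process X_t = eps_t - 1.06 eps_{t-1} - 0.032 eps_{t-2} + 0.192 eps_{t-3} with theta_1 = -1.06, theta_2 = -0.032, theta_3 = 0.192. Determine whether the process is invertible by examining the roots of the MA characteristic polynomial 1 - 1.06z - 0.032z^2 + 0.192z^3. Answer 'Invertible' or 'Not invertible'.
\text{Invertible}

The MA(q) characteristic polynomial is P(z) = 1 - 1.06z - 0.032z^2 + 0.192z^3.
Invertibility requires all roots to lie outside the unit circle, i.e. |z| > 1 for every root.
Degree 3: look for a simple real root z0 first, then factor out (1 - z/z0) and solve the remaining quadratic.
Testing z0 = 1.25: P(1.25) = 1 + (-1.06)(1.25) + (-0.032)(1.25)^2 + (0.192)(1.25)^3
  = 1 + (-1.325) + (-0.05) + (0.375) = 0.  So z_0 = 1.25 is a root, |z_0| = 1.25.
Divide out the factor (1 - 0.8 z) = (1 - z/z0) (since 1/z0 = 0.8):
  P(z) = (1 - 0.8 z)(1 + (-0.26) z + (-0.24) z^2)
  [check: z-coef -0.26 - (0.8) = -1.06; z^2-coef -0.24 - (0.8)(-0.26) = -0.032; z^3-coef -(0.8)(-0.24) = 0.192.]
Remaining roots from the quadratic factor 1 + (-0.26) z + (-0.24) z^2:
  Set 1 + (-0.26) z + (-0.24) z^2 = 0, i.e. a z^2 + b z + c = 0 with a = -0.24, b = -0.26, c = 1.
  Discriminant D = b^2 - 4ac = (-0.26)^2 - 4*(-0.24)*1 = 0.0676 - (-0.96) = 1.0276.
  D >= 0, so the roots are real: z = (-b +/- sqrt(D)) / (2a) = (0.26 +/- 1.013706) / (-0.48).
    z_1 = (0.26 + 1.013706) / (-0.48) = -2.6536,   |z_1| = 2.6536.
    z_2 = (0.26 - 1.013706) / (-0.48) = 1.5702,   |z_2| = 1.5702.
Moduli of all roots: 1.2500, 2.6536, 1.5702.
All moduli strictly greater than 1? Yes.
Verdict: Invertible.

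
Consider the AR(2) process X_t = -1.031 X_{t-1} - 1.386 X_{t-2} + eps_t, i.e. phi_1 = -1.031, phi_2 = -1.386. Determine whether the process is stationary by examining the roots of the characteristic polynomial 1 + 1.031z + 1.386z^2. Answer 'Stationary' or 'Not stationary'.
\text{Not stationary}

The AR(p) characteristic polynomial is P(z) = 1 + 1.031z + 1.386z^2.
Stationarity requires all roots to lie outside the unit circle, i.e. |z| > 1 for every root.
Set 1 + (1.031) z + (1.386) z^2 = 0, i.e. a z^2 + b z + c = 0 with a = 1.386, b = 1.031, c = 1.
Discriminant D = b^2 - 4ac = (1.031)^2 - 4*(1.386)*1 = 1.062961 - (5.544) = -4.481039.
D < 0, so the roots are the complex-conjugate pair z = (-b +/- i sqrt(-D)) / (2a) = -0.3719 +/- 0.7637i.
For a conjugate pair |z|^2 = z * conj(z) = (product of roots) = c/a = 1/(1.386) = 0.721501, so |z| = sqrt(0.721501) = 0.8494 for both roots.
Moduli of all roots: 0.8494, 0.8494.
All moduli strictly greater than 1? No.
Verdict: Not stationary.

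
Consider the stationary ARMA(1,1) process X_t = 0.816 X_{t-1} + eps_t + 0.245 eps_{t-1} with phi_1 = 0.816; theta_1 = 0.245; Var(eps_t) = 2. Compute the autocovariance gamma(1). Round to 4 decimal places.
\gamma(1) = 7.6202

Multiply the model equation by X_{t-k} and take expectations. With theta_0 = psi_0 = 1 and psi_j the MA(infinity) weights, this gives
  gamma(k) - sum_i phi_i gamma(k-i) = c_k,
  c_k = sigma^2 * sum_{j=k..q} theta_j psi_{j-k}   (c_k = 0 for k > q),
using gamma(-m) = gamma(m).
psi-weights needed (psi_j = theta_j + sum_i phi_i psi_{j-i}):
  psi_1 = theta_1 + phi_1 = 0.245 + (0.816) = 1.061
Right-hand sides:
  c_0 = sigma^2 (1 + theta_1 psi_1) = 2 * (1 + (0.245)(1.061)) = 2 * 1.259945 = 2.51989
  c_1 = sigma^2 theta_1 = 2 * (0.245) = 0.49
  c_2 = 0
Equations for k = 0 and k = 1 (AR order 1):
  gamma(0) = phi_1 gamma(1) + c_0
  gamma(1) = phi_1 gamma(0) + c_1
Substituting the second into the first: gamma(0) (1 - phi_1^2) = c_0 + phi_1 c_1, so
  gamma(0) = (c_0 + phi_1 c_1) / (1 - phi_1^2) = (2.51989 + (0.816)(0.49)) / (1 - (0.816)^2) = 2.91973 / 0.334144 = 8.737939.
  gamma(1) = phi_1 gamma(0) + c_1 = (0.816)(8.737939) + (0.49) = 7.620158.
Therefore gamma(1) = 7.6202 (to 4 decimal places).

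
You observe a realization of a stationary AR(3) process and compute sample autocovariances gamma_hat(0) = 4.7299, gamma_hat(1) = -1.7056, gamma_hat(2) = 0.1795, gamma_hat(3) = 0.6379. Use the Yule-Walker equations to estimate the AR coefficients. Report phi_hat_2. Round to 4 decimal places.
\hat\phi_{2} = -0.0540

The Yule-Walker equations for an AR(p) process read, in matrix form,
  Gamma_p phi = r_p,   with   (Gamma_p)_{ij} = gamma(|i - j|),
                       (r_p)_i = gamma(i),   i,j = 1..p.
Substitute the sample gammas (Toeplitz matrix and right-hand side of size 3):
  Gamma_p = [[4.7299, -1.7056, 0.1795], [-1.7056, 4.7299, -1.7056], [0.1795, -1.7056, 4.7299]]
  r_p     = [-1.7056, 0.1795, 0.6379]
Written out (R1..R3):
  (R1) 4.7299 phi_1 - 1.7056 phi_2 + 0.1795 phi_3 = -1.7056
  (R2) -1.7056 phi_1 + 4.7299 phi_2 - 1.7056 phi_3 = 0.1795
  (R3) 0.1795 phi_1 - 1.7056 phi_2 + 4.7299 phi_3 = 0.6379
Gaussian elimination:
  R2 <- R2 - (-1.7056/4.7299) R1 = R2 - (-0.3606) R1:  4.114861 phi_2 - 1.640872 phi_3 = -0.435539
  R3 <- R3 - (0.1795/4.7299) R1 = R3 - (0.03795) R1:  -1.640872 phi_2 + 4.723088 phi_3 = 0.702628
  R3 <- R3 - (-1.640872/4.114861) R2 = R3 - (-0.398767) R2:  4.068762 phi_3 = 0.528949
Back-substitution:
  phi_hat_3 = 0.528949 / 4.068762 = 0.130002
  phi_hat_2 = (-0.435539 - (-1.640872)(0.130002)) / 4.114861 = -0.054005
  phi_hat_1 = (-1.7056 - (-1.7056)(-0.054005) - (0.1795)(0.130002)) / 4.7299 = -0.385007
So phi_hat = [-0.3850, -0.0540, 0.1300].
Therefore phi_hat_2 = -0.0540.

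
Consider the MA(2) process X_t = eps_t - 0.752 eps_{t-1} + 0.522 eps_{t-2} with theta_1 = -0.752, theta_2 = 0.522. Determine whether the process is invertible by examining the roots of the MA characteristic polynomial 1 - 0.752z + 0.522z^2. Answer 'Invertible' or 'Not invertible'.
\text{Invertible}

The MA(q) characteristic polynomial is P(z) = 1 - 0.752z + 0.522z^2.
Invertibility requires all roots to lie outside the unit circle, i.e. |z| > 1 for every root.
Set 1 + (-0.752) z + (0.522) z^2 = 0, i.e. a z^2 + b z + c = 0 with a = 0.522, b = -0.752, c = 1.
Discriminant D = b^2 - 4ac = (-0.752)^2 - 4*(0.522)*1 = 0.565504 - (2.088) = -1.522496.
D < 0, so the roots are the complex-conjugate pair z = (-b +/- i sqrt(-D)) / (2a) = 0.7203 +/- 1.1819i.
For a conjugate pair |z|^2 = z * conj(z) = (product of roots) = c/a = 1/(0.522) = 1.915709, so |z| = sqrt(1.915709) = 1.3841 for both roots.
Moduli of all roots: 1.3841, 1.3841.
All moduli strictly greater than 1? Yes.
Verdict: Invertible.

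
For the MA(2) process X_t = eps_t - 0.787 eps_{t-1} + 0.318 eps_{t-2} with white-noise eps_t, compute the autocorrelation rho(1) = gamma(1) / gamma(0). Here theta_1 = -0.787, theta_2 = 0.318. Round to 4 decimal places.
\rho(1) = -0.6029

For an MA(q) process with theta_0 = 1, the autocovariance is
  gamma(k) = sigma^2 * sum_{i=0..q-k} theta_i * theta_{i+k},
and rho(k) = gamma(k) / gamma(0). Sigma^2 cancels.
  numerator   = (1)*(-0.787) + (-0.787)*(0.318) = -1.037266.
  denominator = (1)^2 + (-0.787)^2 + (0.318)^2 = 1.720493.
  rho(1) = -1.037266 / 1.720493 = -0.6029.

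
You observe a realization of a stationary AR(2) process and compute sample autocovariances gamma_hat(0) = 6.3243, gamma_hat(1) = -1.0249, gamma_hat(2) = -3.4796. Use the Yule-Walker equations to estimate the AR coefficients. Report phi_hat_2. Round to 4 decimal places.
\hat\phi_{2} = -0.5920

The Yule-Walker equations for an AR(p) process read, in matrix form,
  Gamma_p phi = r_p,   with   (Gamma_p)_{ij} = gamma(|i - j|),
                       (r_p)_i = gamma(i),   i,j = 1..p.
Substitute the sample gammas (Toeplitz matrix and right-hand side of size 2):
  Gamma_p = [[6.3243, -1.0249], [-1.0249, 6.3243]]
  r_p     = [-1.0249, -3.4796]
Written out:
  6.3243 phi_1 - 1.0249 phi_2 = -1.0249
  -1.0249 phi_1 + 6.3243 phi_2 = -3.4796
Solve by Cramer's rule:
  det = gamma(0)^2 - gamma(1)^2 = (6.3243)^2 - (-1.0249)^2 = 39.99677049 - 1.05042001 = 38.94635048
  phi_hat_1 = [gamma(1) gamma(0) - gamma(1) gamma(2)] / det = [(-1.0249)(6.3243) - (-1.0249)(-3.4796)] / 38.94635048 = -10.04801711 / 38.94635048 = -0.258
  phi_hat_2 = [gamma(0) gamma(2) - gamma(1)^2] / det = [(6.3243)(-3.4796) - (-1.0249)^2] / 38.94635048 = -23.05645429 / 38.94635048 = -0.592
So phi_hat = [-0.2580, -0.5920].
Therefore phi_hat_2 = -0.5920.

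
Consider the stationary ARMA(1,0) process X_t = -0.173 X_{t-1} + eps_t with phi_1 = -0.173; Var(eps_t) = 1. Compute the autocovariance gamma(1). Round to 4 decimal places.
\gamma(1) = -0.1783

Multiply the model equation by X_{t-k} and take expectations. With theta_0 = psi_0 = 1 and psi_j the MA(infinity) weights, this gives
  gamma(k) - sum_i phi_i gamma(k-i) = c_k,
  c_k = sigma^2 * sum_{j=k..q} theta_j psi_{j-k}   (c_k = 0 for k > q),
using gamma(-m) = gamma(m).
Pure AR (q = 0): c_0 = sigma^2 = 1, c_k = 0 for k >= 1.
Equations for k = 0 and k = 1 (AR order 1):
  gamma(0) = phi_1 gamma(1) + c_0
  gamma(1) = phi_1 gamma(0) + c_1
Substituting the second into the first: gamma(0) (1 - phi_1^2) = c_0 + phi_1 c_1, so
  gamma(0) = c_0 / (1 - phi_1^2) = 1 / (1 - (-0.173)^2) = 1 / 0.970071 = 1.030852.
  gamma(1) = phi_1 gamma(0) = (-0.173)(1.030852) = -0.178337.
Therefore gamma(1) = -0.1783 (to 4 decimal places).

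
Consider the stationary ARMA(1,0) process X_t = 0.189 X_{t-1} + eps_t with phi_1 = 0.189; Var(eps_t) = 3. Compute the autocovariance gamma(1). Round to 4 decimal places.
\gamma(1) = 0.5880

Multiply the model equation by X_{t-k} and take expectations. With theta_0 = psi_0 = 1 and psi_j the MA(infinity) weights, this gives
  gamma(k) - sum_i phi_i gamma(k-i) = c_k,
  c_k = sigma^2 * sum_{j=k..q} theta_j psi_{j-k}   (c_k = 0 for k > q),
using gamma(-m) = gamma(m).
Pure AR (q = 0): c_0 = sigma^2 = 3, c_k = 0 for k >= 1.
Equations for k = 0 and k = 1 (AR order 1):
  gamma(0) = phi_1 gamma(1) + c_0
  gamma(1) = phi_1 gamma(0) + c_1
Substituting the second into the first: gamma(0) (1 - phi_1^2) = c_0 + phi_1 c_1, so
  gamma(0) = c_0 / (1 - phi_1^2) = 3 / (1 - (0.189)^2) = 3 / 0.964279 = 3.111133.
  gamma(1) = phi_1 gamma(0) = (0.189)(3.111133) = 0.588004.
Therefore gamma(1) = 0.5880 (to 4 decimal places).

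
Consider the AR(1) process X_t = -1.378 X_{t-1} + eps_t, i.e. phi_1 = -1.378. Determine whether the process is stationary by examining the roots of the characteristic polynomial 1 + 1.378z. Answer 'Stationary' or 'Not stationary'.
\text{Not stationary}

The AR(p) characteristic polynomial is P(z) = 1 + 1.378z.
Stationarity requires all roots to lie outside the unit circle, i.e. |z| > 1 for every root.
This is linear in z: 1 + (1.378) z = 0  =>  z = -1/(1.378) = -0.725689,  |z| = 0.725689.
Moduli of all roots: 0.7257.
All moduli strictly greater than 1? No.
Verdict: Not stationary.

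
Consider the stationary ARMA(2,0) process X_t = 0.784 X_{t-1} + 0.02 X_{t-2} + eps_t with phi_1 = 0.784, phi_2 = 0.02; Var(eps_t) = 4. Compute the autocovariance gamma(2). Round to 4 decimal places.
\gamma(2) = 7.1940

Multiply the model equation by X_{t-k} and take expectations. With theta_0 = psi_0 = 1 and psi_j the MA(infinity) weights, this gives
  gamma(k) - sum_i phi_i gamma(k-i) = c_k,
  c_k = sigma^2 * sum_{j=k..q} theta_j psi_{j-k}   (c_k = 0 for k > q),
using gamma(-m) = gamma(m).
Pure AR (q = 0): c_0 = sigma^2 = 4, c_k = 0 for k >= 1.
Equations for k = 0, 1, 2 (AR order 2, c_2 = 0):
  (E0) gamma(0) = phi_1 gamma(1) + phi_2 gamma(2) + c_0
  (E1) gamma(1) = phi_1 gamma(0) + phi_2 gamma(1) + c_1
  (E2) gamma(2) = phi_1 gamma(1) + phi_2 gamma(0)
From (E1): gamma(1) = A gamma(0) + B with
  A = phi_1 / (1 - phi_2) = 0.784 / 0.98 = 0.8,   B = c_1 / (1 - phi_2) = 0 / 0.98 = 0.
Insert (E2) into (E0): gamma(0) (1 - phi_2^2) = phi_1 (1 + phi_2) gamma(1) + c_0.
  phi_1 (1 + phi_2) = (0.784)(1.02) = 0.79968,   1 - phi_2^2 = 0.9996.
Replace gamma(1) by A gamma(0) + B and collect gamma(0):
  gamma(0) [0.9996 - (0.79968)(0.8)] = c_0 = 4
  gamma(0) * 0.359856 = 4
  gamma(0) = 4 / 0.359856 = 11.115557.
  gamma(1) = A gamma(0) = (0.8)(11.115557) = 8.892446.
  gamma(2) = phi_1 gamma(1) + phi_2 gamma(0) = (0.784)(8.892446) + (0.02)(11.115557) = 7.193989.
Therefore gamma(2) = 7.1940 (to 4 decimal places).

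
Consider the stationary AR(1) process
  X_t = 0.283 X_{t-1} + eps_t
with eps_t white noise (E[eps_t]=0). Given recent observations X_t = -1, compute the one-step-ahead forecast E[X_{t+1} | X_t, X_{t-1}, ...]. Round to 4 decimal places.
E[X_{t+1} \mid \mathcal F_t] = -0.2830

For an AR(p) model X_t = c + sum_i phi_i X_{t-i} + eps_t, the
one-step-ahead conditional mean is
  E[X_{t+1} | X_t, ...] = c + sum_i phi_i X_{t+1-i}.
Substitute known values:
  E[X_{t+1} | ...] = (0.283) * (-1)
                   = -0.2830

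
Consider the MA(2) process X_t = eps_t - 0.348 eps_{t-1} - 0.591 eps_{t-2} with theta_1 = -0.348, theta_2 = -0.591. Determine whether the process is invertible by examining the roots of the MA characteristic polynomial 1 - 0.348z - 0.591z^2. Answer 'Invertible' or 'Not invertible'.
\text{Invertible}

The MA(q) characteristic polynomial is P(z) = 1 - 0.348z - 0.591z^2.
Invertibility requires all roots to lie outside the unit circle, i.e. |z| > 1 for every root.
Set 1 + (-0.348) z + (-0.591) z^2 = 0, i.e. a z^2 + b z + c = 0 with a = -0.591, b = -0.348, c = 1.
Discriminant D = b^2 - 4ac = (-0.348)^2 - 4*(-0.591)*1 = 0.121104 - (-2.364) = 2.485104.
D >= 0, so the roots are real: z = (-b +/- sqrt(D)) / (2a) = (0.348 +/- 1.576421) / (-1.182).
  z_1 = (0.348 + 1.576421) / (-1.182) = -1.6281,   |z_1| = 1.6281.
  z_2 = (0.348 - 1.576421) / (-1.182) = 1.0393,   |z_2| = 1.0393.
Moduli of all roots: 1.6281, 1.0393.
All moduli strictly greater than 1? Yes.
Verdict: Invertible.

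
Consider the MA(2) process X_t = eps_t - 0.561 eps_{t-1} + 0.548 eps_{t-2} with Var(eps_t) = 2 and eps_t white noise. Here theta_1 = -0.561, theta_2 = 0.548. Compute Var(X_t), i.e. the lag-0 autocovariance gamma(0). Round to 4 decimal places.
\gamma(0) = 3.2301

For an MA(q) process X_t = eps_t + sum_i theta_i eps_{t-i} with
Var(eps_t) = sigma^2, the variance is
  gamma(0) = sigma^2 * (1 + sum_i theta_i^2).
  sum_i theta_i^2 = (-0.561)^2 + (0.548)^2 = 0.314721 + 0.300304 = 0.615025.
  gamma(0) = 2 * (1 + 0.615025) = 2 * 1.615025 = 3.23005, which rounds to 3.2301.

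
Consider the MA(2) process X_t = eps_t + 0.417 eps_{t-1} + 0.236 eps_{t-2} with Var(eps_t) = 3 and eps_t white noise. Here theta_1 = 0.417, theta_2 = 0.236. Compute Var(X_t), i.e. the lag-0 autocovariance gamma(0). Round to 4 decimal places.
\gamma(0) = 3.6888

For an MA(q) process X_t = eps_t + sum_i theta_i eps_{t-i} with
Var(eps_t) = sigma^2, the variance is
  gamma(0) = sigma^2 * (1 + sum_i theta_i^2).
  sum_i theta_i^2 = (0.417)^2 + (0.236)^2 = 0.173889 + 0.055696 = 0.229585.
  gamma(0) = 3 * (1 + 0.229585) = 3 * 1.229585 = 3.688755, which rounds to 3.6888.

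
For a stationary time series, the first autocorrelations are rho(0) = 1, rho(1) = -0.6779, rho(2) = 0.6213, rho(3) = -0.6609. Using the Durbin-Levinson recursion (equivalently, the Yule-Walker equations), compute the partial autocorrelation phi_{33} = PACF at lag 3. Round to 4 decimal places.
\phi_{33} = -0.3310

The PACF at lag k is phi_{kk}, the last component of the solution
to the Yule-Walker system G_k phi = r_k where
  (G_k)_{ij} = rho(|i - j|), (r_k)_i = rho(i), i,j = 1..k.
Equivalently, Durbin-Levinson gives phi_{kk} iteratively:
  phi_{11} = rho(1)
  phi_{kk} = [rho(k) - sum_{j=1..k-1} phi_{k-1,j} rho(k-j)]
            / [1 - sum_{j=1..k-1} phi_{k-1,j} rho(j)],
  phi_{k,j} = phi_{k-1,j} - phi_{kk} phi_{k-1,k-j},  j = 1..k-1.
Step k = 1:
  phi_11 = rho(1) = -0.6779.
Step k = 2:
  phi_22 = [rho(2) - phi_11 rho(1)] / [1 - phi_11 rho(1)] = [0.6213 - (-0.6779)(-0.6779)] / [1 - (-0.6779)(-0.6779)]
         = 0.16175159 / 0.54045159 = 0.29929.
  Update: phi_21 = phi_11 - phi_22 phi_11 = -0.6779 - (0.29929)(-0.6779) = -0.475012.
Step k = 3:
  phi_33 = [rho(3) - phi_21 rho(2) - phi_22 rho(1)] / [1 - phi_21 rho(1) - phi_22 rho(2)]
    numerator   = -0.6609 - (-0.475012)(0.6213) - (0.29929)(-0.6779) = -0.16288686
    denominator = 1 - (-0.475012)(-0.6779) - (0.29929)(0.6213) = 0.49204101
  phi_33 = -0.16288686 / 0.49204101 = -0.331.
Therefore phi_{33} = -0.3310.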